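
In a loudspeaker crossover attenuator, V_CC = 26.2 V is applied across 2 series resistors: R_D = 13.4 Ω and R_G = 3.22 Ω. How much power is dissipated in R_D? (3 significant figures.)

Series current I = V_CC/ΣR = 26.2/16.62 = 1.576 A.
P = I²R = 2.485 × 13.4 = 33.30 W.

P ≈ 33.3 W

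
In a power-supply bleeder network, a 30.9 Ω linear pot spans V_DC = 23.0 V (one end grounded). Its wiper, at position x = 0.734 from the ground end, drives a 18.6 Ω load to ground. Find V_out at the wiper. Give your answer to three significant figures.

V_out ≈ 12.7 V

The pot divides into 8.219 Ω above the wiper and 22.68 Ω below.
R_L loads the lower segment: effective lower R = 10.22 Ω.
V_out = 23.0 × 10.22/(8.219 + 10.22) = 12.75 V.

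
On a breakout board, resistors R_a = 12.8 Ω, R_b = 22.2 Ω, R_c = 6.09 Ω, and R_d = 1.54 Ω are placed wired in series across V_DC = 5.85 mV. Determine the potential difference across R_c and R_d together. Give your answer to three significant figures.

Series total: ΣR = 12.8 + 22.2 + 6.09 + 1.54 = 42.63 Ω.
R_{R_c..R_d} = 6.09 + 1.54 = 7.630 Ω.
Voltage divider: V = V_DC · (7.630 / 42.63) = 5.85 × 0.1790 = 1.047 mV.

V ≈ 1.05 mV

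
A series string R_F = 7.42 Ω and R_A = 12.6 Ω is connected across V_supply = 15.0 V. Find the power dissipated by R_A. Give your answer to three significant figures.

The common current is I = 15.0/20.02 = 0.7493 A.
P = I²R = 0.5614 × 12.6 = 7.073 W.

P ≈ 7.07 W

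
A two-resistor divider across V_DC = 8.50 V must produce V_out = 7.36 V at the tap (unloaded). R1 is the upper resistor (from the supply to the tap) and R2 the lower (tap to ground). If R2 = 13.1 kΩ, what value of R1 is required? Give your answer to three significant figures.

R1 ≈ 2.03 kΩ

The divider ratio is R2/(R1+R2) = 7.36/8.50 = 0.8659.
R1 = R2·(1/k − 1) = 13.1 × 0.1549 = 2.029 kΩ.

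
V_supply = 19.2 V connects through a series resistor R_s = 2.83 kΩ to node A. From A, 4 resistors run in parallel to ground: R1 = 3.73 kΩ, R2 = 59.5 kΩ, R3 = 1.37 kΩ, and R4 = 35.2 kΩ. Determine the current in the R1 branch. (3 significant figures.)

Equivalent of the parallel group: R_p = 0.9586 kΩ.
V_A = 19.2 × 0.9586/3.789 = 4.858 V.
I(R1) = V_A / R1 = 4.858/3.73 = 1.302 mA.

I ≈ 1.30 mA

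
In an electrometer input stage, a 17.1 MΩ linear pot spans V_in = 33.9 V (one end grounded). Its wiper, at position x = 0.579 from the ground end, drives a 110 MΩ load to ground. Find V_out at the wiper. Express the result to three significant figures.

Split the track: R_lower = x·R_p = 9.901 MΩ, R_upper = (1−x)·R_p = 7.199 MΩ.
Lower segment in parallel with the load: 9.901 ‖ 110 = 9.083 MΩ.
Then V_out = V_in · 9.083/(7.199 + 9.083) = 18.91 V.
(Unloaded: V_out = x·V_in = 19.6 V.)

V_out ≈ 18.9 V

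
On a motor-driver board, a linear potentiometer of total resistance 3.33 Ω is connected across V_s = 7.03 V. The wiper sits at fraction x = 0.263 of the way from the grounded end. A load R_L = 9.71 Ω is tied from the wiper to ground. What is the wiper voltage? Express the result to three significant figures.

V_out ≈ 1.73 V

Split the track: R_lower = x·R_p = 0.8758 Ω, R_upper = (1−x)·R_p = 2.454 Ω.
(x·R_p) ‖ R_L = 0.8033 Ω.
Then V_out = V_s · 0.8033/(2.454 + 0.8033) = 1.734 V.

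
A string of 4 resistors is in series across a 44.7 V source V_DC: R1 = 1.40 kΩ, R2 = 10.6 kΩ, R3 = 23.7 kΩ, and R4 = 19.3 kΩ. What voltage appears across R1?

Series total: ΣR = 1.40 + 10.6 + 23.7 + 19.3 = 55.00 kΩ.
Voltage divider: V = V_DC · (1.400 / 55.00) = 44.7 × 0.02545 = 1.138 V.

V ≈ 1.14 V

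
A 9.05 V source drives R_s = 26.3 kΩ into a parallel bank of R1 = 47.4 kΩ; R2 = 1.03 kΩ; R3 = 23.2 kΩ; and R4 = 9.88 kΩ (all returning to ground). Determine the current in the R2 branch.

Equivalent of the parallel group: R_p = 0.8801 kΩ.
V_A = 9.05 × 0.8801/27.18 = 0.2930 V.
I(R2) = V_A / R2 = 0.2930/1.03 = 0.2845 mA.
(Check via current divider: I_total = 0.3330 mA; share G_k/ΣG = 0.8544 → same result.)

I ≈ 0.284 mA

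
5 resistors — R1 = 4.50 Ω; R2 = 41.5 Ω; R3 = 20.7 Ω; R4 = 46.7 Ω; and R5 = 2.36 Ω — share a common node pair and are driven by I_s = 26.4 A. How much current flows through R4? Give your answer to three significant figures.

I ≈ 0.764 A

Total conductance ΣG = 1/4.50 + 1/41.5 + 1/20.7 + 1/46.7 + 1/2.36 = 0.7398 (units of 1/Ω).
R4 takes the fraction G_k/ΣG = 0.02141/0.7398 = 0.02895, so I = 26.4 × 0.02895 = 0.7642 A.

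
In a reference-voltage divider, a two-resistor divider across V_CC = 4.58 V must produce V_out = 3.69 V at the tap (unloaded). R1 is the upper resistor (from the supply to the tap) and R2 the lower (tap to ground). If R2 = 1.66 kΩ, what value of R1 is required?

Required fraction k = V_out/V_CC = 0.8057.
So R1 = R2 · (V_CC/V_out − 1) = 1.66 × (4.58/3.69 − 1) = 1.66 × 0.2412 = 0.4004 kΩ.

R1 ≈ 0.400 kΩ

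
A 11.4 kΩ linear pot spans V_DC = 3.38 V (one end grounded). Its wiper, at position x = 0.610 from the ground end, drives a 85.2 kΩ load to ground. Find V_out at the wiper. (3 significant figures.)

Split the track: R_lower = x·R_p = 6.954 kΩ, R_upper = (1−x)·R_p = 4.446 kΩ.
Lower segment in parallel with the load: 6.954 ‖ 85.2 = 6.429 kΩ.
V_out = 3.38 × 6.429/(4.446 + 6.429) = 1.998 V.

V_out ≈ 2.00 V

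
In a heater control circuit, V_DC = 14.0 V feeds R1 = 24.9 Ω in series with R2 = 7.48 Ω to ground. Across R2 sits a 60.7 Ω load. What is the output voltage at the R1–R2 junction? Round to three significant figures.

V_out ≈ 2.95 V

First combine the lower leg with the load: R2 ‖ R_L = 6.659 Ω.
Voltage divider with the loaded lower leg: V_out = 14.0 × 6.659/(24.9 + 6.659) = 14.0 × 0.2110 = 2.954 V.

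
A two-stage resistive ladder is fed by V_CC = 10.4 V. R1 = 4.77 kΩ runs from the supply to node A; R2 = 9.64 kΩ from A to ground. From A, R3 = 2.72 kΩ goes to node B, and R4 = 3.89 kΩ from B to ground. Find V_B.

Looking into the second stage from A: R3 + R4 = 6.610 kΩ appears in parallel with R2.
R2 ‖ (R3+R4) = 3.921 kΩ.
First divider: V_A = V_CC · 3.921/(4.77 + 3.921) = 4.692 V.
Then the unloaded second divider: V_B = V_A × R4/(R3+R4) = 4.692 × 0.5885 = 2.761 V.

V_B ≈ 2.76 V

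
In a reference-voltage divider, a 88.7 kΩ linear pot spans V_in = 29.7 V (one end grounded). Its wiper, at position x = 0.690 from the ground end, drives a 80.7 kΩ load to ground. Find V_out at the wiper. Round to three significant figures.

V_out ≈ 16.6 V

Lower segment x·R_p = 61.20 kΩ; upper segment (1−x)·R_p = 27.50 kΩ.
Lower segment in parallel with the load: 61.20 ‖ 80.7 = 34.81 kΩ.
Then V_out = V_in · 34.81/(27.50 + 34.81) = 16.59 V.
(Unloaded: V_out = x·V_in = 20.5 V.)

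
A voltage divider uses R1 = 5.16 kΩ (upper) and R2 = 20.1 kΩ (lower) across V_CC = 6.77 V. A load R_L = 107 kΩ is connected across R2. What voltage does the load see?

The load sits in parallel with R2, giving an effective lower resistance R2' = R2·R_L/(R2+R_L) = 16.92 kΩ.
Now apply the divider: V_out = 6.77 × 0.7663 = 5.188 V.
(Unloaded it would be 5.39 V; the load pulls it down.)

V_out ≈ 5.19 V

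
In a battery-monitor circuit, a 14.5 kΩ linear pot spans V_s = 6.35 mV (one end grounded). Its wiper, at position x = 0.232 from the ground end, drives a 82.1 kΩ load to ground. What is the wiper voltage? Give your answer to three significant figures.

Split the track: R_lower = x·R_p = 3.364 kΩ, R_upper = (1−x)·R_p = 11.14 kΩ.
R_L loads the lower segment: effective lower R = 3.232 kΩ.
Then V_out = V_s · 3.232/(11.14 + 3.232) = 1.428 mV.

V_out ≈ 1.43 mV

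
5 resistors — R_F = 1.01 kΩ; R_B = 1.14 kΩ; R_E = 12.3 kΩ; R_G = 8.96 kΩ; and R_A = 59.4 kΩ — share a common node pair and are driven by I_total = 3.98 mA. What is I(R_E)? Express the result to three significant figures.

Conductances: ΣG = 1/1.01 + 1/1.14 + 1/12.3 + 1/8.96 + 1/59.4 = 2.077 (1/kΩ).
By the current-divider rule, I = I_total · G_k/ΣG = 3.98 × 0.03914 = 0.1558 mA.

I ≈ 0.156 mA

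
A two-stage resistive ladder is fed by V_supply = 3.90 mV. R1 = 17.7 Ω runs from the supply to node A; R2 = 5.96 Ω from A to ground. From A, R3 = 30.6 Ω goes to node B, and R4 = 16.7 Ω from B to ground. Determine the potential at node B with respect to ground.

The second stage (R3 + R4 = 47.30 Ω) loads node A in parallel with R2.
R2 ‖ (R3+R4) = 5.293 Ω.
V_A = 3.90 × 5.293/(17.7 + 5.293) = 0.8978 mV.
V_B = V_A × 0.3531 = 0.3170 mV.

V_B ≈ 0.317 mV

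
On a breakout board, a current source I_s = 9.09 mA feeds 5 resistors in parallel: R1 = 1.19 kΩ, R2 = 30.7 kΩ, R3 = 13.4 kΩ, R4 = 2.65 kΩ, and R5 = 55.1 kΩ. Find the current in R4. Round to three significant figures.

I ≈ 2.55 mA

ΣG = 1/1.19 + 1/30.7 + 1/13.4 + 1/2.65 + 1/55.1 = 1.343.
R4 takes the fraction G_k/ΣG = 0.3774/1.343 = 0.2810, so I = 9.09 × 0.2810 = 2.554 mA.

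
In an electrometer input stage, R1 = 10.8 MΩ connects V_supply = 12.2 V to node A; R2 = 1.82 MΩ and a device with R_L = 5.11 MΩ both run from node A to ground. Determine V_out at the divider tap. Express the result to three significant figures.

R2 ‖ R_L = (1.82 × 5.11)/(1.82 + 5.11) = 1.342 MΩ.
Then V_out = V_supply · R2'/(R1 + R2') = 12.2 × 1.342/12.14 = 1.348 V.
(Unloaded it would be 1.76 V; the load pulls it down.)

V_out ≈ 1.35 V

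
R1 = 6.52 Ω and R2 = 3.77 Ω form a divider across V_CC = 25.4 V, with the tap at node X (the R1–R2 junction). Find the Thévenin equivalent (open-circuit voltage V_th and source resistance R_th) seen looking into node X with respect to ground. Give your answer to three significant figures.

V_th ≈ 9.31 V, R_th ≈ 2.39 Ω

With X open, the divider is unloaded: V_th = 25.4 × 3.77/10.29 = 9.306 V.
With V_CC suppressed (replaced by a short), R_th = R1 ‖ R2 = (6.520 × 3.77)/(6.520 + 3.77) = 2.389 Ω.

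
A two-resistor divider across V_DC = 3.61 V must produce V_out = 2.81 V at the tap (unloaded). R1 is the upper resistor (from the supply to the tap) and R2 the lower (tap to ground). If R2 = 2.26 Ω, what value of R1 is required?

V_out/V_DC = R2/(R1+R2) = 0.7784.
So R1 = R2 · (V_DC/V_out − 1) = 2.26 × (3.61/2.81 − 1) = 2.26 × 0.2847 = 0.6434 Ω.

R1 ≈ 0.643 Ω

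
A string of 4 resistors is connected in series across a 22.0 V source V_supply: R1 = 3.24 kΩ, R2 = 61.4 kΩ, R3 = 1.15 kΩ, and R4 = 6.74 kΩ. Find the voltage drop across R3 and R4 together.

V ≈ 2.39 V

Total series resistance ΣR = 3.24 + 61.4 + 1.15 + 6.74 = 72.53 kΩ.
R_{R3..R4} = 1.15 + 6.74 = 7.890 kΩ.
By the voltage-divider rule, V = 22.0 × 7.890/72.53 = 2.393 V.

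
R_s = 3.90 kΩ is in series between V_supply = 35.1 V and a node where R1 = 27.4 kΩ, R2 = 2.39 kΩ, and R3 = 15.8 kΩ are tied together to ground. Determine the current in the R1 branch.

Equivalent of the parallel group: R_p = 1.930 kΩ.
Node voltage V_A = V_supply · R_p/(R_s + R_p) = 35.1 × 0.3310 = 11.62 V.
Branch current I = V_A/R1 = 11.62/27.4 = 0.4240 mA.
(Check via current divider: I_total = 6.021 mA; share G_k/ΣG = 0.07043 → same result.)

I ≈ 0.424 mA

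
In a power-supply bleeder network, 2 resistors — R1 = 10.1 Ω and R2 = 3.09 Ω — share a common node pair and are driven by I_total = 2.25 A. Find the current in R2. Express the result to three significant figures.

With just two branches, the current splits inversely with resistance.
So I = 2.25 × 10.1/13.19 = 1.723 A.

I ≈ 1.72 A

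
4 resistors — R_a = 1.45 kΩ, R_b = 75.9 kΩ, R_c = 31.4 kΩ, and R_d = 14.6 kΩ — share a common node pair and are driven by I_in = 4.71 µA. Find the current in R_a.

I ≈ 4.04 µA

Total conductance ΣG = 1/1.45 + 1/75.9 + 1/31.4 + 1/14.6 = 0.8032 (units of 1/kΩ).
Current divider: I(R_a) = I_in · G_k/ΣG = 4.71 × (0.6897/0.8032) = 4.71 × 0.8587 = 4.044 µA.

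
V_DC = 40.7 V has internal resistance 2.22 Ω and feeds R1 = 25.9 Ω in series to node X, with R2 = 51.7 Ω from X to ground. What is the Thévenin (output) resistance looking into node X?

R1' = 2.22 + 25.9 = 28.12 Ω (source resistance + R1).
Zeroing V_DC shorts the top of R1' to ground, so R_th = R1' ‖ R2 = 18.21 Ω.

R_th ≈ 18.2 Ω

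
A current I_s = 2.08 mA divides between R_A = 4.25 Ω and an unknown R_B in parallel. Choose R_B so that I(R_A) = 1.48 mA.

The fraction through R_A equals R_B/(R_A+R_B).
With f = 0.7115, R_B = R_A · f/(1−f) = 4.25 × 2.467 = 10.48 Ω.

R_B ≈ 10.5 Ω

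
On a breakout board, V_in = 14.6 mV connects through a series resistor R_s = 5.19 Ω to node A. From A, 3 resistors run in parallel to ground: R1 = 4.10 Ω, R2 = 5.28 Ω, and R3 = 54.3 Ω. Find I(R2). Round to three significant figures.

Equivalent of the parallel group: R_p = 2.214 Ω.
Node voltage V_A = V_in · R_p/(R_s + R_p) = 14.6 × 0.2990 = 4.366 mV.
Branch current I = V_A/R2 = 4.366/5.28 = 0.8268 mA.

I ≈ 0.827 mA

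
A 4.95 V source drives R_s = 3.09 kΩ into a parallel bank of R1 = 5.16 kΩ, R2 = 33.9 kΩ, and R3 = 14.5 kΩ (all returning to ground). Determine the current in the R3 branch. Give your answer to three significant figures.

Parallel bank: R_p = 1/(1/5.16 + 1/33.9 + 1/14.5) = 3.422 kΩ.
V_A by voltage divider: V_A = 4.95 × 3.422/(3.09 + 3.422) = 2.601 V.
I(R3) = V_A / R3 = 2.601/14.5 = 0.1794 mA.

I ≈ 0.179 mA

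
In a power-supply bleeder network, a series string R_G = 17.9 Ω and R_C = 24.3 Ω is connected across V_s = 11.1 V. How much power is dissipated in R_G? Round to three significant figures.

P ≈ 1.24 W

Series current I = V_s/ΣR = 11.1/42.20 = 0.2630 A.
P(R_G) = I²·R_G = (0.2630)² × 17.9 = 1.238 W.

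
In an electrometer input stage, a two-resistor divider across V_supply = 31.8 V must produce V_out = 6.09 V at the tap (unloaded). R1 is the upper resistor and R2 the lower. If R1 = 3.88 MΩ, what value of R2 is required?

R2 ≈ 0.919 MΩ

Required fraction k = V_out/V_supply = 0.1915.
Rearranging, R2 = R1·k/(1−k) = 3.88 × 0.2369 = 0.9191 MΩ.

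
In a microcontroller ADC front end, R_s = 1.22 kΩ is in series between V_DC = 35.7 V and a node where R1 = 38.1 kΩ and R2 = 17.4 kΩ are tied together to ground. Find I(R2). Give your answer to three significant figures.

Parallel bank: R_p = 1/(1/38.1 + 1/17.4) = 11.94 kΩ.
Node voltage V_A = V_DC · R_p/(R_s + R_p) = 35.7 × 0.9073 = 32.39 V.
Branch current I = V_A/R2 = 32.39/17.4 = 1.862 mA.

I ≈ 1.86 mA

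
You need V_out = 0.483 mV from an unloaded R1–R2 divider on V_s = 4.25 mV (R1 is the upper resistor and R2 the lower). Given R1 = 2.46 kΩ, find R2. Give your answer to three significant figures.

R2 ≈ 0.315 kΩ

The divider ratio is R2/(R1+R2) = 0.483/4.25 = 0.1136.
Rearranging, R2 = R1·k/(1−k) = 2.46 × 0.1282 = 0.3154 kΩ.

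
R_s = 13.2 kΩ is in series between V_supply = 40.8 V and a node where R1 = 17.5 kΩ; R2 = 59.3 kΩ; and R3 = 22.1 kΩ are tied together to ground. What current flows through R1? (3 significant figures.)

Combine the parallel branches: R_p = (1/17.5 + 1/59.3 + 1/22.1)⁻¹ = 8.385 kΩ.
V_A = 40.8 × 8.385/21.59 = 15.85 V.
Branch current I = V_A/R1 = 15.85/17.5 = 0.9057 mA.

I ≈ 0.906 mA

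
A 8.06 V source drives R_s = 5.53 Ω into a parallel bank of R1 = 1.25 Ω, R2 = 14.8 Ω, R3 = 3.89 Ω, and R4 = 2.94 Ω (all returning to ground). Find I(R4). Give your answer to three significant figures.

Equivalent of the parallel group: R_p = 0.6827 Ω.
V_A by voltage divider: V_A = 8.06 × 0.6827/(5.53 + 0.6827) = 0.8857 V.
I(R4) = V_A / R4 = 0.8857/2.94 = 0.3013 A.
(Check via current divider: I_total = 1.297 A; share G_k/ΣG = 0.2322 → same result.)

I ≈ 0.301 A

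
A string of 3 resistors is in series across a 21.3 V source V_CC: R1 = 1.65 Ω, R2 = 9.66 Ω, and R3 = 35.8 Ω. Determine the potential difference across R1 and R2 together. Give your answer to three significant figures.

ΣR = 1.65 + 9.66 + 35.8 = 47.11 Ω.
R_{R1..R2} = 1.65 + 9.66 = 11.31 Ω.
V = V_CC · R/ΣR = 21.3 × 0.2401 = 5.114 V.

V ≈ 5.11 V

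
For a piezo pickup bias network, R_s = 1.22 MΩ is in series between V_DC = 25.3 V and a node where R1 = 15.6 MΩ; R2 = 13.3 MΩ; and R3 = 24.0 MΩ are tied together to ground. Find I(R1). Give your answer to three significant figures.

I ≈ 1.33 µA

Equivalent of the parallel group: R_p = 5.526 MΩ.
Node voltage V_A = V_DC · R_p/(R_s + R_p) = 25.3 × 0.8192 = 20.72 V.
Branch current I = V_A/R1 = 20.72/15.6 = 1.329 µA.
(Check via current divider: I_total = 3.750 µA; share G_k/ΣG = 0.3542 → same result.)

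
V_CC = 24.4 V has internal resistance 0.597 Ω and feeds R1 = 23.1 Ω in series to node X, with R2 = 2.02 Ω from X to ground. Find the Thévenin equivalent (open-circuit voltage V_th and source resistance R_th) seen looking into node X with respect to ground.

R1' = 0.597 + 23.1 = 23.70 Ω (source resistance + R1).
With X open, the divider is unloaded: V_th = 24.4 × 2.02/25.72 = 1.917 V.
Zeroing V_CC shorts the top of R1' to ground, so R_th = R1' ‖ R2 = 1.861 Ω.

V_th ≈ 1.92 V, R_th ≈ 1.86 Ω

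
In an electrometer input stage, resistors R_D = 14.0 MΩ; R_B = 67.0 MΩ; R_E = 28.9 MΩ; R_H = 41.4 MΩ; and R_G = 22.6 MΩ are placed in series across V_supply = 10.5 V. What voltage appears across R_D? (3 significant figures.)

V ≈ 0.845 V

Series total: ΣR = 14.0 + 67.0 + 28.9 + 41.4 + 22.6 = 173.9 MΩ.
By the voltage-divider rule, V = 10.5 × 14.00/173.9 = 0.8453 V.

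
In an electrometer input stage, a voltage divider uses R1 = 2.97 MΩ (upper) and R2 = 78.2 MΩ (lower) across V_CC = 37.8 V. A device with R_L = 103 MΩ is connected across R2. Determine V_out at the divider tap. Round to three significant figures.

V_out ≈ 35.4 V

First combine the lower leg with the load: R2 ‖ R_L = 44.45 MΩ.
Now apply the divider: V_out = 37.8 × 0.9374 = 35.43 V.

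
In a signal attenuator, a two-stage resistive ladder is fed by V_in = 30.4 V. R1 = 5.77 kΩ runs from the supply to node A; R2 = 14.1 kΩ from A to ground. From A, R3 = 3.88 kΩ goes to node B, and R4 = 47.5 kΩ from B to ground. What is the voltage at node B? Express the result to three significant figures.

V_B ≈ 18.5 V

Looking into the second stage from A: R3 + R4 = 51.38 kΩ appears in parallel with R2.
Effective lower resistance at A: R2 ‖ 51.38 = 11.06 kΩ.
First divider: V_A = V_in · 11.06/(5.77 + 11.06) = 19.98 V.
V_B = V_A × 0.9245 = 18.47 V.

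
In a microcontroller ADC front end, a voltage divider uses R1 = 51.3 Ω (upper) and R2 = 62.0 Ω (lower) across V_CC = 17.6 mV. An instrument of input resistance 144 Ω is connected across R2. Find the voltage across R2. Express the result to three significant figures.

First combine the lower leg with the load: R2 ‖ R_L = 43.34 Ω.
Voltage divider with the loaded lower leg: V_out = 17.6 × 43.34/(51.3 + 43.34) = 17.6 × 0.4579 = 8.060 mV.

V_out ≈ 8.06 mV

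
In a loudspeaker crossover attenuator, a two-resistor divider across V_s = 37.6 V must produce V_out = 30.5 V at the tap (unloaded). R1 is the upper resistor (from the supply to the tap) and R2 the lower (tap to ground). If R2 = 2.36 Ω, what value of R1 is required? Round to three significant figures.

V_out/V_s = R2/(R1+R2) = 0.8112.
R1 = R2·(1/k − 1) = 2.36 × 0.2328 = 0.5494 Ω.

R1 ≈ 0.549 Ω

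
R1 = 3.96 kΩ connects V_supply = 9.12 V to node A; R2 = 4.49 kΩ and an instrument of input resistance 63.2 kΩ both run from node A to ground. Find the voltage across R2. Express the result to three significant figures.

V_out ≈ 4.69 V

R2 ‖ R_L = (4.49 × 63.2)/(4.49 + 63.2) = 4.192 kΩ.
Now apply the divider: V_out = 9.12 × 0.5142 = 4.690 V.
(Unloaded it would be 4.85 V; the load pulls it down.)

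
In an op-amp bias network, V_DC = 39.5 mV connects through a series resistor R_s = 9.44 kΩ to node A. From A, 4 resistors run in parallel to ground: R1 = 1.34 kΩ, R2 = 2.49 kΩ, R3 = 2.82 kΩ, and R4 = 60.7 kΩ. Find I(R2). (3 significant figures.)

Combine the parallel branches: R_p = (1/1.34 + 1/2.49 + 1/2.82 + 1/60.7)⁻¹ = 0.6583 kΩ.
Node voltage V_A = V_DC · R_p/(R_s + R_p) = 39.5 × 0.06519 = 2.575 mV.
I(R2) = V_A / R2 = 2.575/2.49 = 1.034 µA.

I ≈ 1.03 µA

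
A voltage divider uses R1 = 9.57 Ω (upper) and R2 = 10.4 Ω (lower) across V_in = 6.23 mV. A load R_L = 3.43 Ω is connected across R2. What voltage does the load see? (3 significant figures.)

V_out ≈ 1.32 mV

R2 ‖ R_L = (10.4 × 3.43)/(10.4 + 3.43) = 2.579 Ω.
Now apply the divider: V_out = 6.23 × 0.2123 = 1.323 mV.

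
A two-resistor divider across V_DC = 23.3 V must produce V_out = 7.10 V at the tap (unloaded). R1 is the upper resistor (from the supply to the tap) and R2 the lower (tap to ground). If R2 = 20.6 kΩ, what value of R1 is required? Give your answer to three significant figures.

R1 ≈ 47.0 kΩ

The divider ratio is R2/(R1+R2) = 7.10/23.3 = 0.3047.
Rearranging, R1 = R2·(1−k)/k = 20.6 × 2.282 = 47.00 kΩ.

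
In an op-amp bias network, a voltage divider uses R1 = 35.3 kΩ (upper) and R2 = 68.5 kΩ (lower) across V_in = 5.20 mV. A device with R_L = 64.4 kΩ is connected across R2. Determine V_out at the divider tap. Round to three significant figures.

First combine the lower leg with the load: R2 ‖ R_L = 33.19 kΩ.
Then V_out = V_in · R2'/(R1 + R2') = 5.20 × 33.19/68.49 = 2.520 mV.
(Unloaded it would be 3.43 mV; the load pulls it down.)

V_out ≈ 2.52 mV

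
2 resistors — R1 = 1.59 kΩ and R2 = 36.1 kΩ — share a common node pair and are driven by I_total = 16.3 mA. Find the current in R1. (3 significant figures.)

I ≈ 15.6 mA

For two parallel branches, I_k = I_total · (other R)/(sum of R).
So I = 16.3 × 36.1/37.69 = 15.61 mA.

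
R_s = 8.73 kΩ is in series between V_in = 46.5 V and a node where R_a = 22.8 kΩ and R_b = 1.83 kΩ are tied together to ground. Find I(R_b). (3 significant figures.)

Parallel bank: R_p = 1/(1/22.8 + 1/1.83) = 1.694 kΩ.
V_A by voltage divider: V_A = 46.5 × 1.694/(8.73 + 1.694) = 7.557 V.
Branch current I = V_A/R_b = 7.557/1.83 = 4.129 mA.

I ≈ 4.13 mA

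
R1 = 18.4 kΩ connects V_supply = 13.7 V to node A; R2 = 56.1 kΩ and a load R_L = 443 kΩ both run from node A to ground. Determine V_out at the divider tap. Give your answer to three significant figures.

R2 ‖ R_L = (56.1 × 443)/(56.1 + 443) = 49.79 kΩ.
Now apply the divider: V_out = 13.7 × 0.7302 = 10.00 V.
(Unloaded it would be 10.3 V; the load pulls it down.)

V_out ≈ 10.0 V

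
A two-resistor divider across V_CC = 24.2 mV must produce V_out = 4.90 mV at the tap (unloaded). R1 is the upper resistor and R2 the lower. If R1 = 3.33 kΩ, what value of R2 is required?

Required fraction k = V_out/V_CC = 0.2025.
So R2 = R1 · V_out/(V_CC − V_out) = 3.33 × 4.90/(24.2 − 4.90) = 3.33 × 0.2539 = 0.8454 kΩ.

R2 ≈ 0.845 kΩ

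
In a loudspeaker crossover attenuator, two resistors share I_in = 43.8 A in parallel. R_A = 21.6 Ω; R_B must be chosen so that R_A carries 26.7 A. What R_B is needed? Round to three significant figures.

Two-branch current divider: I_A = I_in · R_B/(R_A + R_B).
26.7/43.8 = R_B/(R_A + R_B) → R_B = R_A · (0.6096)/(1 − 0.6096) = 21.6 × 1.561 = 33.73 Ω.

R_B ≈ 33.7 Ω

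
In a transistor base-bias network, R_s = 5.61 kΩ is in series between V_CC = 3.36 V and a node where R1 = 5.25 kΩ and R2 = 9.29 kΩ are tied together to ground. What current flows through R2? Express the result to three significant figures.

Equivalent of the parallel group: R_p = 3.354 kΩ.
Node voltage V_A = V_CC · R_p/(R_s + R_p) = 3.36 × 0.3742 = 1.257 V.
Branch current I = V_A/R2 = 1.257/9.29 = 0.1353 mA.

I ≈ 0.135 mA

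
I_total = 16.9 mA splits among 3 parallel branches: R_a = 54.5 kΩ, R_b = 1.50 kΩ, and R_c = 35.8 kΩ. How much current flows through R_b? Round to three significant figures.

I ≈ 15.8 mA

Total conductance ΣG = 1/54.5 + 1/1.50 + 1/35.8 = 0.7129 (units of 1/kΩ).
By the current-divider rule, I = I_total · G_k/ΣG = 16.9 × 0.9351 = 15.80 mA.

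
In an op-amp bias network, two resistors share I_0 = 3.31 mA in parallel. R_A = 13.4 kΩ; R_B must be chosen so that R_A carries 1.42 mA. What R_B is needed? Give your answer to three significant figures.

R_B ≈ 10.1 kΩ

In a two-way split, I_A/I_0 = R_B/(R_A + R_B).
1.42/3.31 = R_B/(R_A + R_B) → R_B = R_A · (0.4290)/(1 − 0.4290) = 13.4 × 0.7513 = 10.07 kΩ.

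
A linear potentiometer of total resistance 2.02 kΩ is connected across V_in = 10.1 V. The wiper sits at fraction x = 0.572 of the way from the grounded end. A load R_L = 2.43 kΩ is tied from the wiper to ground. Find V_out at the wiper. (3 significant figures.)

V_out ≈ 4.80 V

Lower segment x·R_p = 1.155 kΩ; upper segment (1−x)·R_p = 0.8646 kΩ.
R_L loads the lower segment: effective lower R = 0.7831 kΩ.
V_out = 10.1 × 0.7831/(0.8646 + 0.7831) = 4.800 V.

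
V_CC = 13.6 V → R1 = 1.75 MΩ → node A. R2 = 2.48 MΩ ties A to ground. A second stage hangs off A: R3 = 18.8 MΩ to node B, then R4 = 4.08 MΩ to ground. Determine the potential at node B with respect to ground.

V_B ≈ 1.36 V

Looking into the second stage from A: R3 + R4 = 22.88 MΩ appears in parallel with R2.
R2 ‖ (R3+R4) = 2.237 MΩ.
First divider: V_A = V_CC · 2.237/(1.75 + 2.237) = 7.631 V.
V_B = V_A × 0.1783 = 1.361 V.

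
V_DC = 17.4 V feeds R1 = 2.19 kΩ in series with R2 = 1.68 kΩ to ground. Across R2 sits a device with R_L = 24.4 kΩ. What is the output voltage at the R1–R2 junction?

V_out ≈ 7.27 V

R2 ‖ R_L = (1.68 × 24.4)/(1.68 + 24.4) = 1.572 kΩ.
Voltage divider with the loaded lower leg: V_out = 17.4 × 1.572/(2.19 + 1.572) = 17.4 × 0.4178 = 7.270 V.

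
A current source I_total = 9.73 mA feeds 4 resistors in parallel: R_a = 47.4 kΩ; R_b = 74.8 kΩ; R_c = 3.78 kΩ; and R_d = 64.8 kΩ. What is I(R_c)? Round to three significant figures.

Conductances: ΣG = 1/47.4 + 1/74.8 + 1/3.78 + 1/64.8 = 0.3144 (1/kΩ).
R_c takes the fraction G_k/ΣG = 0.2646/0.3144 = 0.8413, so I = 9.73 × 0.8413 = 8.186 mA.

I ≈ 8.19 mA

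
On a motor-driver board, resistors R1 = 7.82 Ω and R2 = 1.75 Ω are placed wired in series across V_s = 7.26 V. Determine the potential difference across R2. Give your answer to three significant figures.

Total series resistance ΣR = 7.82 + 1.75 = 9.570 Ω.
Voltage divider: V = V_s · (1.750 / 9.570) = 7.26 × 0.1829 = 1.328 V.

V ≈ 1.33 V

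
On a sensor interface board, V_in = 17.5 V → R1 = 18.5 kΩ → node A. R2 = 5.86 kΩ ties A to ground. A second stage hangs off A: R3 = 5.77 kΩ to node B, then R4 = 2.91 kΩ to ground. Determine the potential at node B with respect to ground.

Looking into the second stage from A: R3 + R4 = 8.680 kΩ appears in parallel with R2.
R2 ‖ (R3+R4) = 3.498 kΩ.
So V_A = 17.5 × 0.1590 = 2.783 V.
Then the unloaded second divider: V_B = V_A × R4/(R3+R4) = 2.783 × 0.3353 = 0.9330 V.

V_B ≈ 0.933 V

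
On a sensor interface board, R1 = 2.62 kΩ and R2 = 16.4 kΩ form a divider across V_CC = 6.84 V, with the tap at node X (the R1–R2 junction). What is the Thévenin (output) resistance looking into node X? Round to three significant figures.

R_th ≈ 2.26 kΩ

Looking into X with the source shorted: R_th = R1·R2/(R1+R2) = 2.620 × 16.4/19.02 = 2.259 kΩ.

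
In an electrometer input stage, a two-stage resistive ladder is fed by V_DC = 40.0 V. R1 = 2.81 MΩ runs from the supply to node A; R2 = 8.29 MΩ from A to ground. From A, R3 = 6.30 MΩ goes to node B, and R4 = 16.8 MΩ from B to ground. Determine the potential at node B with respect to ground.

V_B ≈ 19.9 V

Looking into the second stage from A: R3 + R4 = 23.10 MΩ appears in parallel with R2.
Effective lower resistance at A: R2 ‖ 23.10 = 6.101 MΩ.
So V_A = 40.0 × 0.6846 = 27.39 V.
V_B = V_A × 0.7273 = 19.92 V.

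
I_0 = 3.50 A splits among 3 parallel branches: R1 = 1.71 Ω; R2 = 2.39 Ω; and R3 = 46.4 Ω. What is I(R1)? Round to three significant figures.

Total conductance ΣG = 1/1.71 + 1/2.39 + 1/46.4 = 1.025 (units of 1/Ω).
By the current-divider rule, I = I_0 · G_k/ΣG = 3.50 × 0.5707 = 1.997 A.

I ≈ 2.00 A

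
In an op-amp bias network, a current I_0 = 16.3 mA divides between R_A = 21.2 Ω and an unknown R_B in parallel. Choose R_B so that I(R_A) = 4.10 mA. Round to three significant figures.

The fraction through R_A equals R_B/(R_A+R_B).
4.10/16.3 = R_B/(R_A + R_B) → R_B = R_A · (0.2515)/(1 − 0.2515) = 21.2 × 0.3361 = 7.125 Ω.

R_B ≈ 7.12 Ω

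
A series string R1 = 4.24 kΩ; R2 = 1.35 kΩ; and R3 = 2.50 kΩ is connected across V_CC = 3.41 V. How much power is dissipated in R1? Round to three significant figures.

Series current I = V_CC/ΣR = 3.41/8.090 = 0.4215 mA.
V(R1) = I·R = 1.787 V; P = V·I = 1.787 × 0.4215 = 0.7533 mW.

P ≈ 0.753 mW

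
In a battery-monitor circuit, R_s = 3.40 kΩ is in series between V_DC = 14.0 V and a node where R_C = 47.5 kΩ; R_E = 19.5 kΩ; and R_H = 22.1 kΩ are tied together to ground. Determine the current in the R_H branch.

I ≈ 0.453 mA

Equivalent of the parallel group: R_p = 8.505 kΩ.
V_A by voltage divider: V_A = 14.0 × 8.505/(3.40 + 8.505) = 10.00 V.
I(R_H) = V_A / R_H = 10.00/22.1 = 0.4526 mA.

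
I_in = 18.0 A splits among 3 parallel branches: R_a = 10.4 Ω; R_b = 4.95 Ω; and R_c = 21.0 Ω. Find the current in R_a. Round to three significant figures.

I ≈ 5.01 A

ΣG = 1/10.4 + 1/4.95 + 1/21.0 = 0.3458.
By the current-divider rule, I = I_in · G_k/ΣG = 18.0 × 0.2781 = 5.005 A.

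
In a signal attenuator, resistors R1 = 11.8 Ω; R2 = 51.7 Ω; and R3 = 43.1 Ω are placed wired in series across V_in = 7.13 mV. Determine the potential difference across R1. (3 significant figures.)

Total series resistance ΣR = 11.8 + 51.7 + 43.1 = 106.6 Ω.
By the voltage-divider rule, V = 7.13 × 11.80/106.6 = 0.7892 mV.

V ≈ 0.789 mV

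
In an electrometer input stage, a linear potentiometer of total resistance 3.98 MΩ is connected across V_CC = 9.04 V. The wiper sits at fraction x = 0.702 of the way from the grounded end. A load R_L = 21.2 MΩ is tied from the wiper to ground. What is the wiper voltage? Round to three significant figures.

V_out ≈ 6.11 V

Lower segment x·R_p = 2.794 MΩ; upper segment (1−x)·R_p = 1.186 MΩ.
Lower segment in parallel with the load: 2.794 ‖ 21.2 = 2.469 MΩ.
Loaded-divider output: V_out = 9.04 × 0.6755 = 6.106 V.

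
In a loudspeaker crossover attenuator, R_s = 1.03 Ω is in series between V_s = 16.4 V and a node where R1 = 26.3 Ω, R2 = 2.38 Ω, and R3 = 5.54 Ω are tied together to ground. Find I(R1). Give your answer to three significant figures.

Combine the parallel branches: R_p = (1/26.3 + 1/2.38 + 1/5.54)⁻¹ = 1.566 Ω.
Node voltage V_A = V_s · R_p/(R_s + R_p) = 16.4 × 0.6032 = 9.892 V.
I(R1) = V_A / R1 = 9.892/26.3 = 0.3761 A.

I ≈ 0.376 A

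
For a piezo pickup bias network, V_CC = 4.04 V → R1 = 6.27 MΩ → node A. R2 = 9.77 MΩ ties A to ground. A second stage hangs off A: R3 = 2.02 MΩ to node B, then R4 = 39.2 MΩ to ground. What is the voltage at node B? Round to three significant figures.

V_B ≈ 2.14 V

The second stage (R3 + R4 = 41.22 MΩ) loads node A in parallel with R2.
Effective lower resistance at A: R2 ‖ 41.22 = 7.898 MΩ.
So V_A = 4.04 × 0.5575 = 2.252 V.
Stage 2 is unloaded, so V_B = V_A · R4/(R3+R4) = 2.252 × 39.2/41.22 = 2.142 V.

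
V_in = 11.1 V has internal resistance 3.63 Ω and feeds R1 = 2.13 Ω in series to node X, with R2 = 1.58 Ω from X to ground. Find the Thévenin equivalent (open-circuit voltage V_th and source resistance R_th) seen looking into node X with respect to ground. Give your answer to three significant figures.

V_th ≈ 2.39 V, R_th ≈ 1.24 Ω

R1' = 3.63 + 2.13 = 5.760 Ω (source resistance + R1).
With X open, the divider is unloaded: V_th = 11.1 × 1.58/7.340 = 2.389 V.
Zeroing V_in shorts the top of R1' to ground, so R_th = R1' ‖ R2 = 1.240 Ω.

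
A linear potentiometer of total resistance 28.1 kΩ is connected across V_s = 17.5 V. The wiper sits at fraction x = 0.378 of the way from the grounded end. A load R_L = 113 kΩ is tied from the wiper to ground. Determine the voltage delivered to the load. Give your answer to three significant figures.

The pot divides into 17.48 kΩ above the wiper and 10.62 kΩ below.
Lower segment in parallel with the load: 10.62 ‖ 113 = 9.709 kΩ.
Loaded-divider output: V_out = 17.5 × 0.3571 = 6.250 V.

V_out ≈ 6.25 V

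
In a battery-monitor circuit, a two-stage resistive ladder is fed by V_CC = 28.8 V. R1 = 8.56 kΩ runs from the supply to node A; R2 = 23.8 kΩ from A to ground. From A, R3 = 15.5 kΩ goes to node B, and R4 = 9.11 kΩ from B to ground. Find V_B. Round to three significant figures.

V_B ≈ 6.24 V

Looking into the second stage from A: R3 + R4 = 24.61 kΩ appears in parallel with R2.
R2 ‖ (R3+R4) = 12.10 kΩ.
V_A = 28.8 × 12.10/(8.56 + 12.10) = 16.87 V.
V_B = V_A × 0.3702 = 6.244 V.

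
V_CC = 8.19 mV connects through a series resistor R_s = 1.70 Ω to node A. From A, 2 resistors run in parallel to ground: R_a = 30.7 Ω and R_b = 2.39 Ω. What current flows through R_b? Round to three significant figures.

I ≈ 1.94 mA

Equivalent of the parallel group: R_p = 2.217 Ω.
V_A = 8.19 × 2.217/3.917 = 4.636 mV.
Branch current I = V_A/R_b = 4.636/2.39 = 1.940 mA.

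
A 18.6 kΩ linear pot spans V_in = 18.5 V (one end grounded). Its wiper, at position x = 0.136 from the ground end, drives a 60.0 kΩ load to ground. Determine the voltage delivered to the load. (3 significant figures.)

V_out ≈ 2.43 V

The pot divides into 16.07 kΩ above the wiper and 2.530 kΩ below.
R_L loads the lower segment: effective lower R = 2.427 kΩ.
V_out = 18.5 × 2.427/(16.07 + 2.427) = 2.428 V.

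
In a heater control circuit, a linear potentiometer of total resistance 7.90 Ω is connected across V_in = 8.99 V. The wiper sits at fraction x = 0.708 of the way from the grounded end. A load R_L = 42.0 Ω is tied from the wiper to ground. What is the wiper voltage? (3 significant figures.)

V_out ≈ 6.13 V

Lower segment x·R_p = 5.593 Ω; upper segment (1−x)·R_p = 2.307 Ω.
R_L loads the lower segment: effective lower R = 4.936 Ω.
Then V_out = V_in · 4.936/(2.307 + 4.936) = 6.127 V.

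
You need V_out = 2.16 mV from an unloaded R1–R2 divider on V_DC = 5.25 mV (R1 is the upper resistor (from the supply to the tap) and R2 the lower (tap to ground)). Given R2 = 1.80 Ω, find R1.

R1 ≈ 2.57 Ω

V_out/V_DC = R2/(R1+R2) = 0.4114.
So R1 = R2 · (V_DC/V_out − 1) = 1.80 × (5.25/2.16 − 1) = 1.80 × 1.431 = 2.575 Ω.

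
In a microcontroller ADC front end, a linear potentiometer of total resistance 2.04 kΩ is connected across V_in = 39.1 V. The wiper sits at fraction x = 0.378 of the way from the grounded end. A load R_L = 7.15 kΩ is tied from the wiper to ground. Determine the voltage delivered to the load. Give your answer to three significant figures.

The pot divides into 1.269 kΩ above the wiper and 0.7711 kΩ below.
Lower segment in parallel with the load: 0.7711 ‖ 7.15 = 0.6961 kΩ.
V_out = 39.1 × 0.6961/(1.269 + 0.6961) = 13.85 V.
(Unloaded: V_out = x·V_in = 14.8 V.)

V_out ≈ 13.9 V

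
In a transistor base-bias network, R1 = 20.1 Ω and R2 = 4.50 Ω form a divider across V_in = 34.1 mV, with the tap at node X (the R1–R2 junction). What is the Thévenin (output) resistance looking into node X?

R_th ≈ 3.68 Ω

Looking into X with the source shorted: R_th = R1·R2/(R1+R2) = 20.10 × 4.50/24.60 = 3.677 Ω.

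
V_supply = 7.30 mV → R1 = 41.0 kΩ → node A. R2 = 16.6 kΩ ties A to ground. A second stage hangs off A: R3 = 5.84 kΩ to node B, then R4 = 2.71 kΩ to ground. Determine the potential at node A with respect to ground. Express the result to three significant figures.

V_A ≈ 0.883 mV

Node A sees R2 in parallel with the series input of stage 2, R3 + R4 = 8.550 kΩ.
R2 ‖ (R3+R4) = 5.643 kΩ.
First divider: V_A = V_supply · 5.643/(41.0 + 5.643) = 0.8832 mV.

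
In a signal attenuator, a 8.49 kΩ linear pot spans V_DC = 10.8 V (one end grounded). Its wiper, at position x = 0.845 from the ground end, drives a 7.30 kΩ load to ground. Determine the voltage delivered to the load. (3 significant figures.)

Split the track: R_lower = x·R_p = 7.174 kΩ, R_upper = (1−x)·R_p = 1.316 kΩ.
R_L loads the lower segment: effective lower R = 3.618 kΩ.
V_out = 10.8 × 3.618/(1.316 + 3.618) = 7.920 V.

V_out ≈ 7.92 V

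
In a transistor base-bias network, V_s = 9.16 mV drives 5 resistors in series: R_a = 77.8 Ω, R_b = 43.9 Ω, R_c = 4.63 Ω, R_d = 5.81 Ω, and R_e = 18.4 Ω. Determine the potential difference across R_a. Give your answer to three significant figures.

V ≈ 4.73 mV

Series total: ΣR = 77.8 + 43.9 + 4.63 + 5.81 + 18.4 = 150.5 Ω.
Voltage divider: V = V_s · (77.80 / 150.5) = 9.16 × 0.5168 = 4.734 mV.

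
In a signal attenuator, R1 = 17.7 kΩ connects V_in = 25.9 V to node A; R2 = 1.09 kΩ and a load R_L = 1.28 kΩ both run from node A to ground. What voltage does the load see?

R2 ‖ R_L = (1.09 × 1.28)/(1.09 + 1.28) = 0.5887 kΩ.
Voltage divider with the loaded lower leg: V_out = 25.9 × 0.5887/(17.7 + 0.5887) = 25.9 × 0.03219 = 0.8337 V.

V_out ≈ 0.834 V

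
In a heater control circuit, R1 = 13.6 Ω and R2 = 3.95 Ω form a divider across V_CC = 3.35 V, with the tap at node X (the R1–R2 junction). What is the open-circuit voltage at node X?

With X open, the divider is unloaded: V_th = 3.35 × 3.95/17.55 = 0.7540 V.

V_th ≈ 0.754 V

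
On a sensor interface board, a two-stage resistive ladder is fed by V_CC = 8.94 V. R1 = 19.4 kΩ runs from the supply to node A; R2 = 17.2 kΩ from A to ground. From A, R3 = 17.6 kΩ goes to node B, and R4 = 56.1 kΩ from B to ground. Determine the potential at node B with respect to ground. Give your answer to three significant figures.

V_B ≈ 2.85 V

Looking into the second stage from A: R3 + R4 = 73.70 kΩ appears in parallel with R2.
R2 ‖ (R3+R4) = 13.95 kΩ.
First divider: V_A = V_CC · 13.95/(19.4 + 13.95) = 3.739 V.
Stage 2 is unloaded, so V_B = V_A · R4/(R3+R4) = 3.739 × 56.1/73.70 = 2.846 V.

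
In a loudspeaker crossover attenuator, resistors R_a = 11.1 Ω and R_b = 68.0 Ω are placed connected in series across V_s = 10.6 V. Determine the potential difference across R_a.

V ≈ 1.49 V

Series total: ΣR = 11.1 + 68.0 = 79.10 Ω.
By the voltage-divider rule, V = 10.6 × 11.10/79.10 = 1.487 V.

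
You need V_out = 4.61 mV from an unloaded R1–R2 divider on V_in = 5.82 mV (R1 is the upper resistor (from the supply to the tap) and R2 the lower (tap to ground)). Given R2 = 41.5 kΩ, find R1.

The divider ratio is R2/(R1+R2) = 4.61/5.82 = 0.7921.
Rearranging, R1 = R2·(1−k)/k = 41.5 × 0.2625 = 10.89 kΩ.

R1 ≈ 10.9 kΩ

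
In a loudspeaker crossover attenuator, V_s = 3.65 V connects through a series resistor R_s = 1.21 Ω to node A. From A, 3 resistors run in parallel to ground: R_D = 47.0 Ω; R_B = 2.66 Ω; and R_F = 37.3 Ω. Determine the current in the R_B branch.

Equivalent of the parallel group: R_p = 2.358 Ω.
V_A by voltage divider: V_A = 3.65 × 2.358/(1.21 + 2.358) = 2.412 V.
Branch current I = V_A/R_B = 2.412/2.66 = 0.9069 A.

I ≈ 0.907 A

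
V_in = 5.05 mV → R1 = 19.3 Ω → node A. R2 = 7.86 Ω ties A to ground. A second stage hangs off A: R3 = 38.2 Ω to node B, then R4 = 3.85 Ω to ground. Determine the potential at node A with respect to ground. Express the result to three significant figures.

The second stage (R3 + R4 = 42.05 Ω) loads node A in parallel with R2.
R2 ‖ (R3+R4) = 6.622 Ω.
V_A = 5.05 × 6.622/(19.3 + 6.622) = 1.290 mV.

V_A ≈ 1.29 mV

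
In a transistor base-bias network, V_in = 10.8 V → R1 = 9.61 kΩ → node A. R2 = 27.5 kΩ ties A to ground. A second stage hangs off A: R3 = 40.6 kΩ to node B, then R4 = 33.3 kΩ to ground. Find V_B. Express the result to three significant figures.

V_B ≈ 3.29 V

Node A sees R2 in parallel with the series input of stage 2, R3 + R4 = 73.90 kΩ.
R2 ‖ (R3+R4) = 20.04 kΩ.
V_A = 10.8 × 20.04/(9.61 + 20.04) = 7.300 V.
V_B = V_A × 0.4506 = 3.289 V.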